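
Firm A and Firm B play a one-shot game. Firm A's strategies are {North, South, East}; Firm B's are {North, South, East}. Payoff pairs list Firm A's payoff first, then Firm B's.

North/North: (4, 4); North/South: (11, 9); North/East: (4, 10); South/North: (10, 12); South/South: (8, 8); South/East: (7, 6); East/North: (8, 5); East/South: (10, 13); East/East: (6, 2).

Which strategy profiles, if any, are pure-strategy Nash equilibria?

(South, North)

Check mutual best responses: a cell is a NE iff neither player can gain by unilaterally deviating.
Firm A's best responses — vs North: South (payoff 10); vs South: North (payoff 11); vs East: South (payoff 7).
Firm B's best responses — vs North: East (payoff 10); vs South: North (payoff 12); vs East: South (payoff 13).
The only mutual best response is (South, North); neither player gains by switching there.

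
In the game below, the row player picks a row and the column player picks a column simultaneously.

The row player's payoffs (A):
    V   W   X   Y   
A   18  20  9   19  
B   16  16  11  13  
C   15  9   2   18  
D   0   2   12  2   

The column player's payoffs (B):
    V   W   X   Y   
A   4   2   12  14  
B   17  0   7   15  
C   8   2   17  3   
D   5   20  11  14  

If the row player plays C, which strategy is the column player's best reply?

X

With the row player fixed at C, the column player's payoffs are: V → 8, W → 2, X → 17, Y → 3.
The maximum is 17, achieved by X.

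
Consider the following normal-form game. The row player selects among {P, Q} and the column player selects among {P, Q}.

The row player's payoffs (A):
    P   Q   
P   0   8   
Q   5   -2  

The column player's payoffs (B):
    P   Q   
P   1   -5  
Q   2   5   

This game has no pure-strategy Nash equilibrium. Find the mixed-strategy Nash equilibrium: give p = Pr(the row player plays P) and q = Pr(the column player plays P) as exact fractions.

p = 1/3, q = 2/3

Each player's mixing probability is pinned down by making the *other* player indifferent.
The column player indifferent between P and Q: p·1 + (1−p)·2 = p·(-5) + (1−p)·5 ⟹ 2 + (-1)p = 5 + (-10)p ⟹ p = 1/3.
The row player indifferent between P and Q: q·0 + (1−q)·8 = q·5 + (1−q)·(-2) ⟹ 8 + (-8)q = (-2) + 7q ⟹ q = 2/3.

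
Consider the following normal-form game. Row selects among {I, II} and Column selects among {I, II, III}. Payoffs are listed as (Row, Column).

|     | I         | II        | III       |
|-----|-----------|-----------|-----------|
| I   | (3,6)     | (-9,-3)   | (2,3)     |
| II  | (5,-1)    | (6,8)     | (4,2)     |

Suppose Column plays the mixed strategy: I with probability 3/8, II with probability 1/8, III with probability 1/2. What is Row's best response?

II

Compute Row's expected payoff from each pure strategy against the given mix.
I: (3/8)·3 + (1/8)·(-9) + (1/2)·2 = 1
II: (3/8)·5 + (1/8)·6 + (1/2)·4 = 37/8
Highest expected payoff is 37/8, from II.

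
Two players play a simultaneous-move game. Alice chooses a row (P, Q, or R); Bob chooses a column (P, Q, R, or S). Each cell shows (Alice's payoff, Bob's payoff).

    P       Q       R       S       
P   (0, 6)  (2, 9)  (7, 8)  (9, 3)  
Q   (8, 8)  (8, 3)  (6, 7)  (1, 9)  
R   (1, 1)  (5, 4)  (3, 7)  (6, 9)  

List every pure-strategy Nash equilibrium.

Find each player's best response to every opponent strategy; NE are the intersections.
Alice's best responses — vs P: Q (payoff 8); vs Q: Q (payoff 8); vs R: P (payoff 7); vs S: P (payoff 9).
Bob's best responses — vs P: Q (payoff 9); vs Q: S (payoff 9); vs R: S (payoff 9).
No cell has both players best-responding. For instance, Alice's best reply to P is Q, but against Q Bob prefers S over P.

There is no pure-strategy Nash equilibrium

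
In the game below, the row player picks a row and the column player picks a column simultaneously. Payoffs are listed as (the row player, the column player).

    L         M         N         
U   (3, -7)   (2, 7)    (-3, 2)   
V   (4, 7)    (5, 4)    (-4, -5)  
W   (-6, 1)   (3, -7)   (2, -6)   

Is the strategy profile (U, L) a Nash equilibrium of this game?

No

Holding the column player at L: the row player gets 3 from U but could get 4 by switching to V. The row player has a profitable deviation.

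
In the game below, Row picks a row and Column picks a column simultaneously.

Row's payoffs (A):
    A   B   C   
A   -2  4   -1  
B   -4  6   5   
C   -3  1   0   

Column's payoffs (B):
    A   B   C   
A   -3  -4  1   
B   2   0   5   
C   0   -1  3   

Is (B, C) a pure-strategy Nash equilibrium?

Holding Column at C: Row gets 5 from B, versus -1 from A, 0 from C. No profitable deviation for Row.
Holding Row at B: Column gets 5 from C, versus 2 from A, 0 from B. No profitable deviation for Column either.

Yes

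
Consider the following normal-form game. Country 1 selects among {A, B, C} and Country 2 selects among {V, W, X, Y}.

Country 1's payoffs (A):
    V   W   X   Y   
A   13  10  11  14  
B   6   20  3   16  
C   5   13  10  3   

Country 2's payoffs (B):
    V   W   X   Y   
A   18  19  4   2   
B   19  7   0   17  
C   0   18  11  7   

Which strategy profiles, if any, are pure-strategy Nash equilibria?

Check mutual best responses: a cell is a NE iff neither player can gain by unilaterally deviating.
Country 1's best responses — vs V: A (payoff 13); vs W: B (payoff 20); vs X: A (payoff 11); vs Y: B (payoff 16).
Country 2's best responses — vs A: W (payoff 19); vs B: V (payoff 19); vs C: W (payoff 18).
No cell has both players best-responding. For instance, Country 1's best reply to W is B, but against B Country 2 prefers V over W.

There is no pure-strategy Nash equilibrium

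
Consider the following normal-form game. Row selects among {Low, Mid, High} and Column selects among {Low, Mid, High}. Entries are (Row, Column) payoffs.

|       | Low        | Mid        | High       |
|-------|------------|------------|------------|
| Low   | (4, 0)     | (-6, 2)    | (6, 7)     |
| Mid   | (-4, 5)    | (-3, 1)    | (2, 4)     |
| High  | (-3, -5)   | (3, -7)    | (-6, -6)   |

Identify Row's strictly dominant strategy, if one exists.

None

Check whether one of Row's strategies beats all alternatives regardless of what the opponent does.
Low is not dominant: against Mid, Mid gives -3 > -6.
Mid is not dominant: against Low, Low gives 4 > -4.
High is not dominant: against Low, Low gives 4 > -3.
No single strategy is best against every opponent action.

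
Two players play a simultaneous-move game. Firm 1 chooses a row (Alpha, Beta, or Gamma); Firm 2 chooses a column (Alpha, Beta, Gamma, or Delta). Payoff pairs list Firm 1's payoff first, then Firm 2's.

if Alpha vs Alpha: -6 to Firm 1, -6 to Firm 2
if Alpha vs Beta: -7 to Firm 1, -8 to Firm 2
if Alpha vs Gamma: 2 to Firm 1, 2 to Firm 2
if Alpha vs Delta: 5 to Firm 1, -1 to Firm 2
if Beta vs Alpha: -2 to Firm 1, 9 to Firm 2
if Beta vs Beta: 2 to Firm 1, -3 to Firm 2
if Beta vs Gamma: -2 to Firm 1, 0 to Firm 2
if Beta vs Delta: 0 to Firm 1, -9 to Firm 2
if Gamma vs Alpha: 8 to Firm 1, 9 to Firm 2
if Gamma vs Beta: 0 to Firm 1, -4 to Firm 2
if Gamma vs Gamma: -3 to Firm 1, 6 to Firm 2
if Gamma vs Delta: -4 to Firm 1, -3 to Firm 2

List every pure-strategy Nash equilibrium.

(Alpha, Gamma) and (Gamma, Alpha)

A profile is a Nash equilibrium when each player is best-responding to the other.
Firm 1's best responses — vs Alpha: Gamma (payoff 8); vs Beta: Beta (payoff 2); vs Gamma: Alpha (payoff 2); vs Delta: Alpha (payoff 5).
Firm 2's best responses — vs Alpha: Gamma (payoff 2); vs Beta: Alpha (payoff 9); vs Gamma: Alpha (payoff 9).
Mutual best responses occur at (Alpha, Gamma) and (Gamma, Alpha); at each, neither player gains by switching.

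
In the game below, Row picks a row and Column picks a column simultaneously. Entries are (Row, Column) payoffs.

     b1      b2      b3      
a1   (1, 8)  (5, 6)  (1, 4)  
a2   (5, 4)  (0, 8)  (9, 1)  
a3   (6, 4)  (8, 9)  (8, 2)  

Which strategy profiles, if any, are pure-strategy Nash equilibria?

(a3, b2)

Check mutual best responses: a cell is a NE iff neither player can gain by unilaterally deviating.
Row's best responses — vs b1: a3 (payoff 6); vs b2: a3 (payoff 8); vs b3: a2 (payoff 9).
Column's best responses — vs a1: b1 (payoff 8); vs a2: b2 (payoff 8); vs a3: b2 (payoff 9).
The only mutual best response is (a3, b2); neither player gains by switching there.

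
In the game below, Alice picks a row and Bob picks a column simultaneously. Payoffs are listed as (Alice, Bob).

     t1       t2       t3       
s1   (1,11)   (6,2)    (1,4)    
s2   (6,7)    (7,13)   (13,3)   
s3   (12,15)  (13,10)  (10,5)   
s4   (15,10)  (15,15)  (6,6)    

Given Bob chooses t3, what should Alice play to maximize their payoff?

s2

With Bob fixed at t3, Alice's payoffs are: s1 → 1, s2 → 13, s3 → 10, s4 → 6.
The maximum is 13, achieved by s2.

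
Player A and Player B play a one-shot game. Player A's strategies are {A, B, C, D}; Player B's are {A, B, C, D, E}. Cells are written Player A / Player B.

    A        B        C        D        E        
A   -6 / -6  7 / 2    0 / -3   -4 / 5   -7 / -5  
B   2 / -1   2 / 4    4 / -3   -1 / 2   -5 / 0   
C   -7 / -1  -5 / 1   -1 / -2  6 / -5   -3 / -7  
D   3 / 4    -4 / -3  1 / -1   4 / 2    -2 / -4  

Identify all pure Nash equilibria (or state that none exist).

Check mutual best responses: a cell is a NE iff neither player can gain by unilaterally deviating.
Player A's best responses — vs A: D (payoff 3); vs B: A (payoff 7); vs C: B (payoff 4); vs D: C (payoff 6); vs E: D (payoff -2).
Player B's best responses — vs A: D (payoff 5); vs B: B (payoff 4); vs C: B (payoff 1); vs D: A (payoff 4).
The only mutual best response is (D, A); neither player gains by switching there.

(D, A)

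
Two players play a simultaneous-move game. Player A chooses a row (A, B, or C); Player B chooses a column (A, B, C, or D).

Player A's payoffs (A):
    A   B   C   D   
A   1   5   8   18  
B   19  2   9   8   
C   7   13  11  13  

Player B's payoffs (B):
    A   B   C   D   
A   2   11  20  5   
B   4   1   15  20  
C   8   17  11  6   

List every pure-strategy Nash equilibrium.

(C, B)

A profile is a Nash equilibrium when each player is best-responding to the other.
Player A's best responses — vs A: B (payoff 19); vs B: C (payoff 13); vs C: C (payoff 11); vs D: A (payoff 18).
Player B's best responses — vs A: C (payoff 20); vs B: D (payoff 20); vs C: B (payoff 17).
The only mutual best response is (C, B); neither player gains by switching there.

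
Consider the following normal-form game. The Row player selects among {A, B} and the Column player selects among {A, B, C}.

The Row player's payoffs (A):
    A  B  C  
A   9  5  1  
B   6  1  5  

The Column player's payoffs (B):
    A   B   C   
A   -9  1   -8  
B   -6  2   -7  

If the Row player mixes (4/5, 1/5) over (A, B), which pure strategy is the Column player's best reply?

The Column player's best reply maximizes expected payoff against the mix.
A: (4/5)·(-9) + (1/5)·(-6) = -42/5
B: (4/5)·1 + (1/5)·2 = 6/5
C: (4/5)·(-8) + (1/5)·(-7) = -39/5
Highest expected payoff is 6/5, from B.

B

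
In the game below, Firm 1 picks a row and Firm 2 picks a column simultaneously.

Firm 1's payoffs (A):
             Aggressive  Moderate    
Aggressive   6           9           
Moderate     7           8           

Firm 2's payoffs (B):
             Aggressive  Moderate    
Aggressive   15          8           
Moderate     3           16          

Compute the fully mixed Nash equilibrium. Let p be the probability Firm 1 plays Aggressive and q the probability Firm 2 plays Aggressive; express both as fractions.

p = 13/20, q = 1/2

Each player's mixing probability is pinned down by making the *other* player indifferent.
Firm 2 indifferent between Aggressive and Moderate: p·15 + (1−p)·3 = p·8 + (1−p)·16 ⟹ 3 + 12p = 16 + (-8)p ⟹ p = 13/20.
Firm 1 indifferent between Aggressive and Moderate: q·6 + (1−q)·9 = q·7 + (1−q)·8 ⟹ 9 + (-3)q = 8 + (-1)q ⟹ q = 1/2.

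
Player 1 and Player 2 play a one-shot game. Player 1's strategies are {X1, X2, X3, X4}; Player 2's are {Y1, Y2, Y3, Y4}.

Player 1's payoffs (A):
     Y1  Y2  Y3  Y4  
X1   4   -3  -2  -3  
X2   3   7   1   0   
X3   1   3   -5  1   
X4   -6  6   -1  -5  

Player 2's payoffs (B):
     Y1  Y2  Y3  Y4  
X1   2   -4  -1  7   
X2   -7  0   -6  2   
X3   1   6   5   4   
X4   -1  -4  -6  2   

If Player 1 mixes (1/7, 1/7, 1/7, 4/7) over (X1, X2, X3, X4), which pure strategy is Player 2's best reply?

Y4

Compute Player 2's expected payoff from each pure strategy against the given mix.
Y1: (1/7)·2 + (1/7)·(-7) + (1/7)·1 + (4/7)·(-1) = -8/7
Y2: (1/7)·(-4) + (1/7)·0 + (1/7)·6 + (4/7)·(-4) = -2
Y3: (1/7)·(-1) + (1/7)·(-6) + (1/7)·5 + (4/7)·(-6) = -26/7
Y4: (1/7)·7 + (1/7)·2 + (1/7)·4 + (4/7)·2 = 3
Highest expected payoff is 3, from Y4.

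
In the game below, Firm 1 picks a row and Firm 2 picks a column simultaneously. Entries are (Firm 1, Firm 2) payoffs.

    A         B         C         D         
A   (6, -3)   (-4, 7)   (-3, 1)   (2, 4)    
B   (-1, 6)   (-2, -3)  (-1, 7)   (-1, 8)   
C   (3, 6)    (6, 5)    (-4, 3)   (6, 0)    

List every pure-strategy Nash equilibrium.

Check mutual best responses: a cell is a NE iff neither player can gain by unilaterally deviating.
Firm 1's best responses — vs A: A (payoff 6); vs B: C (payoff 6); vs C: B (payoff -1); vs D: C (payoff 6).
Firm 2's best responses — vs A: B (payoff 7); vs B: D (payoff 8); vs C: A (payoff 6).
No cell has both players best-responding. For instance, Firm 1's best reply to A is A, but against A Firm 2 prefers B over A.

No pure-strategy Nash equilibrium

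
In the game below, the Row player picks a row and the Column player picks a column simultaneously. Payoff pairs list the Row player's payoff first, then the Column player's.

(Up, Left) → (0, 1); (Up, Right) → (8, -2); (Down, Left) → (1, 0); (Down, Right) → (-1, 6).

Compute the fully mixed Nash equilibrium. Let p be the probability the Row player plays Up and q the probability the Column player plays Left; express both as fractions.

Each player's mixing probability is pinned down by making the *other* player indifferent.
The Column player indifferent between Left and Right: p·1 + (1−p)·0 = p·(-2) + (1−p)·6 ⟹ 0 + 1p = 6 + (-8)p ⟹ p = 2/3.
The Row player indifferent between Up and Down: q·0 + (1−q)·8 = q·1 + (1−q)·(-1) ⟹ 8 + (-8)q = (-1) + 2q ⟹ q = 9/10.

p = 2/3, q = 9/10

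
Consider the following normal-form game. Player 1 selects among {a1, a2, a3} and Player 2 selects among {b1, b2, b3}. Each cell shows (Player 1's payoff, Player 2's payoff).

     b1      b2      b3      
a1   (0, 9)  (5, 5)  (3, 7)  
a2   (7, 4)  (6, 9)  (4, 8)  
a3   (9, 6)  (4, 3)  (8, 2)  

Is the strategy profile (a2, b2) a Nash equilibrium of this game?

Yes

Holding Player 2 at b2: Player 1 gets 6 from a2, versus 5 from a1, 4 from a3. No profitable deviation for Player 1.
Holding Player 1 at a2: Player 2 gets 9 from b2, versus 4 from b1, 8 from b3. No profitable deviation for Player 2 either.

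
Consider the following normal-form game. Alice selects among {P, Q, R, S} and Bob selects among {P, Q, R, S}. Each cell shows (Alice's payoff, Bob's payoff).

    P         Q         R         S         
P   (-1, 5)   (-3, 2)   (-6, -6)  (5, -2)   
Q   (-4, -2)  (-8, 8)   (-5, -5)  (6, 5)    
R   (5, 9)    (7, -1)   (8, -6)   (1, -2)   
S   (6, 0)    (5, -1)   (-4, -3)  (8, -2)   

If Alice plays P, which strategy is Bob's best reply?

With Alice fixed at P, Bob's payoffs are: P → 5, Q → 2, R → -6, S → -2.
The maximum is 5, achieved by P.

P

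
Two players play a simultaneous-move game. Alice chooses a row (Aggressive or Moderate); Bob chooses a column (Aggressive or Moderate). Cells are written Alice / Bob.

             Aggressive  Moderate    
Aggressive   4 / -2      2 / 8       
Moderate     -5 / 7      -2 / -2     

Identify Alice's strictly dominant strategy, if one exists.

A strategy is strictly dominant if it gives Alice a strictly higher payoff than every other strategy, against every choice by the opponent.
Aggressive strictly dominates: vs Aggressive: 4 > -5; vs Moderate: 2 > -2.

Aggressive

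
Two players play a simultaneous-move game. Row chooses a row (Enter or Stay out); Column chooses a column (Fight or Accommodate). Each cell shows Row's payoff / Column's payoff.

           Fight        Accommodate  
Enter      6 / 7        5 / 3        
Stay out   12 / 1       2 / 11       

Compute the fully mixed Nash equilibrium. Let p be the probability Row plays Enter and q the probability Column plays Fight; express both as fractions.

p = 5/7, q = 1/3

In a mixed NE each player is indifferent between their pure strategies, so the opponent's mix sets the indifference.
Column indifferent between Fight and Accommodate: p·7 + (1−p)·1 = p·3 + (1−p)·11 ⟹ 1 + 6p = 11 + (-8)p ⟹ p = 5/7.
Row indifferent between Enter and Stay out: q·6 + (1−q)·5 = q·12 + (1−q)·2 ⟹ 5 + 1q = 2 + 10q ⟹ q = 1/3.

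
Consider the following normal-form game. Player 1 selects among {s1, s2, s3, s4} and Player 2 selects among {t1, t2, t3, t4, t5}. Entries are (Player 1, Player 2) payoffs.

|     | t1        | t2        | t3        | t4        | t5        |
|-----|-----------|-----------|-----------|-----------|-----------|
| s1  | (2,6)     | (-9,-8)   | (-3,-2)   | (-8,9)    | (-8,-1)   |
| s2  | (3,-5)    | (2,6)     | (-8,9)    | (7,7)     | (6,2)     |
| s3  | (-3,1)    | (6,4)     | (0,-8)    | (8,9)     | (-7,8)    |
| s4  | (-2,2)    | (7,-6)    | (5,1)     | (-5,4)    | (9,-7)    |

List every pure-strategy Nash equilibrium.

Check mutual best responses: a cell is a NE iff neither player can gain by unilaterally deviating.
Player 1's best responses — vs t1: s2 (payoff 3); vs t2: s4 (payoff 7); vs t3: s4 (payoff 5); vs t4: s3 (payoff 8); vs t5: s4 (payoff 9).
Player 2's best responses — vs s1: t4 (payoff 9); vs s2: t3 (payoff 9); vs s3: t4 (payoff 9); vs s4: t4 (payoff 4).
The only mutual best response is (s3, t4); neither player gains by switching there.

(s3, t4)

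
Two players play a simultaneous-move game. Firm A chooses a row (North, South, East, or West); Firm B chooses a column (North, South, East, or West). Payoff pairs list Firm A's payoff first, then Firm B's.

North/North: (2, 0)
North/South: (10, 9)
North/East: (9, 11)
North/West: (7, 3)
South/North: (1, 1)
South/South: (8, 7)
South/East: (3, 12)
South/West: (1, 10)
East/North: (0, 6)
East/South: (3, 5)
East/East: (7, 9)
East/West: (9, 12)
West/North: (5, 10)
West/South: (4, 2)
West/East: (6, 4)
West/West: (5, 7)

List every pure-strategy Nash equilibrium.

A profile is a Nash equilibrium when each player is best-responding to the other.
Firm A's best responses — vs North: West (payoff 5); vs South: North (payoff 10); vs East: North (payoff 9); vs West: East (payoff 9).
Firm B's best responses — vs North: East (payoff 11); vs South: East (payoff 12); vs East: West (payoff 12); vs West: North (payoff 10).
Mutual best responses occur at (North, East), (East, West), and (West, North); at each, neither player gains by switching.

(North, East), (East, West), and (West, North)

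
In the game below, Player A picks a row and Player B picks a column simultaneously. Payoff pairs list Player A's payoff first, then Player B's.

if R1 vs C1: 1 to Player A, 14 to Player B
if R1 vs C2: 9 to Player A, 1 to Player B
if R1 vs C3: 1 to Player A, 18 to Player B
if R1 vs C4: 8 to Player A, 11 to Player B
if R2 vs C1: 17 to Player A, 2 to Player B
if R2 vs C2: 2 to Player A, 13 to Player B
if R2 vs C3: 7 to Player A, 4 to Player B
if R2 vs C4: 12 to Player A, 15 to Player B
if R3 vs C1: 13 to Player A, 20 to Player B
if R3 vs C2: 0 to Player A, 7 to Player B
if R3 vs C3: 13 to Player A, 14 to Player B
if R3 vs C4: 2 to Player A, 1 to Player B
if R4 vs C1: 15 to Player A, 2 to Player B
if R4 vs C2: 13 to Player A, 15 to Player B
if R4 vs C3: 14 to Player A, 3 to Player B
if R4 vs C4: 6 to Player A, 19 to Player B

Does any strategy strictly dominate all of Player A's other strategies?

Check whether one of Player A's strategies beats all alternatives regardless of what the opponent does.
R1 is not dominant: against C1, R2 gives 17 > 1.
R2 is not dominant: against C2, R1 gives 9 > 2.
R3 is not dominant: against C1, R2 gives 17 > 13.
R4 is not dominant: against C1, R2 gives 17 > 15.
No single strategy is best against every opponent action.

No strictly dominant strategy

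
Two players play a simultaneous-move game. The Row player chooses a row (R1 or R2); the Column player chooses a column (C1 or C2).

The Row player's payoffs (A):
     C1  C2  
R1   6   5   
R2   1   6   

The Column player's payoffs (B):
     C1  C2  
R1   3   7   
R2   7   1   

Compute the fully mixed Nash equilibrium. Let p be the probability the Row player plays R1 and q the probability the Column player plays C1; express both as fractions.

Each player's mixing probability is pinned down by making the *other* player indifferent.
The Column player indifferent between C1 and C2: p·3 + (1−p)·7 = p·7 + (1−p)·1 ⟹ 7 + (-4)p = 1 + 6p ⟹ p = 3/5.
The Row player indifferent between R1 and R2: q·6 + (1−q)·5 = q·1 + (1−q)·6 ⟹ 5 + 1q = 6 + (-5)q ⟹ q = 1/6.

p = 3/5, q = 1/6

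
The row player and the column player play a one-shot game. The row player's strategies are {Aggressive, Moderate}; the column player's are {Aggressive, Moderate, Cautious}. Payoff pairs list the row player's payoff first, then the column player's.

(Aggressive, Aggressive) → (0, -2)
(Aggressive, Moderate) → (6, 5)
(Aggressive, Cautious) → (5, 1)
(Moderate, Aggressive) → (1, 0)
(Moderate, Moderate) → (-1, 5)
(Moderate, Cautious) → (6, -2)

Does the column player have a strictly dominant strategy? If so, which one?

Moderate

Check whether one of the column player's strategies beats all alternatives regardless of what the opponent does.
Moderate strictly dominates: vs Aggressive: 5 > each of {-2, 1}; vs Moderate: 5 > each of {0, -2}.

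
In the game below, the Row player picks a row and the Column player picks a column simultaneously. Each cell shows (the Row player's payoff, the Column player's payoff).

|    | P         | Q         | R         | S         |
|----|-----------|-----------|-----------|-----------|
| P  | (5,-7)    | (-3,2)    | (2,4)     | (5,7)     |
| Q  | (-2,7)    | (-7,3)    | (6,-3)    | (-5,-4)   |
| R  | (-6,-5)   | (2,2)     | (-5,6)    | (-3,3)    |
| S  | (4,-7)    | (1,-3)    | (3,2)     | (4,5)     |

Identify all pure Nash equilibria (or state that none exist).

Find each player's best response to every opponent strategy; NE are the intersections.
The Row player's best responses — vs P: P (payoff 5); vs Q: R (payoff 2); vs R: Q (payoff 6); vs S: P (payoff 5).
The Column player's best responses — vs P: S (payoff 7); vs Q: P (payoff 7); vs R: R (payoff 6); vs S: S (payoff 5).
The only mutual best response is (P, S); neither player gains by switching there.

(P, S)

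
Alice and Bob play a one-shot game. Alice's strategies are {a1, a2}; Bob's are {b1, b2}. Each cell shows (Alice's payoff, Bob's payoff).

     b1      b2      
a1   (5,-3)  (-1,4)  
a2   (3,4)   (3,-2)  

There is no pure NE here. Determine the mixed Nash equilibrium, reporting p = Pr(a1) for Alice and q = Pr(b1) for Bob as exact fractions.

p = 6/13, q = 2/3

In a mixed NE each player is indifferent between their pure strategies, so the opponent's mix sets the indifference.
Bob indifferent between b1 and b2: p·(-3) + (1−p)·4 = p·4 + (1−p)·(-2) ⟹ 4 + (-7)p = (-2) + 6p ⟹ p = 6/13.
Alice indifferent between a1 and a2: q·5 + (1−q)·(-1) = q·3 + (1−q)·3 ⟹ (-1) + 6q = 3 + 0q ⟹ q = 2/3.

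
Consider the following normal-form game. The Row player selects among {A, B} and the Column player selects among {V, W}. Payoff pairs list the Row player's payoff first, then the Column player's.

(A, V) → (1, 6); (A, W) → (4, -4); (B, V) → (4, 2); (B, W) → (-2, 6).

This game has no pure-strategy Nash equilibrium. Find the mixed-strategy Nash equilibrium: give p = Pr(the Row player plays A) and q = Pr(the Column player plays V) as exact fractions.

p = 2/7, q = 2/3

In a mixed NE each player is indifferent between their pure strategies, so the opponent's mix sets the indifference.
The Column player indifferent between V and W: p·6 + (1−p)·2 = p·(-4) + (1−p)·6 ⟹ 2 + 4p = 6 + (-10)p ⟹ p = 2/7.
The Row player indifferent between A and B: q·1 + (1−q)·4 = q·4 + (1−q)·(-2) ⟹ 4 + (-3)q = (-2) + 6q ⟹ q = 2/3.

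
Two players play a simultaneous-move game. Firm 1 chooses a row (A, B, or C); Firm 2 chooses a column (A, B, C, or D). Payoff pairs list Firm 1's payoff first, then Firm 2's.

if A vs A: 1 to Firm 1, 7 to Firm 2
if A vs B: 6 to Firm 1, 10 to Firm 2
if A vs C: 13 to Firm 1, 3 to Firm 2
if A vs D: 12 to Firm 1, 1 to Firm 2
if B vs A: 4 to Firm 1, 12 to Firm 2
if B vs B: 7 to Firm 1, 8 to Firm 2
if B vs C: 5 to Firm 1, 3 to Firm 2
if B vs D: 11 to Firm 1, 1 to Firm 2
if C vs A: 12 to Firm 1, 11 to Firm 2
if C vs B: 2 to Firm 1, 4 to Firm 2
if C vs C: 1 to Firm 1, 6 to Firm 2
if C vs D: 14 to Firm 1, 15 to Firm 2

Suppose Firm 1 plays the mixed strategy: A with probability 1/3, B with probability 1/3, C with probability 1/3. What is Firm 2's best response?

Firm 2's best reply maximizes expected payoff against the mix.
A: (1/3)·7 + (1/3)·12 + (1/3)·11 = 10
B: (1/3)·10 + (1/3)·8 + (1/3)·4 = 22/3
C: (1/3)·3 + (1/3)·3 + (1/3)·6 = 4
D: (1/3)·1 + (1/3)·1 + (1/3)·15 = 17/3
Highest expected payoff is 10, from A.

A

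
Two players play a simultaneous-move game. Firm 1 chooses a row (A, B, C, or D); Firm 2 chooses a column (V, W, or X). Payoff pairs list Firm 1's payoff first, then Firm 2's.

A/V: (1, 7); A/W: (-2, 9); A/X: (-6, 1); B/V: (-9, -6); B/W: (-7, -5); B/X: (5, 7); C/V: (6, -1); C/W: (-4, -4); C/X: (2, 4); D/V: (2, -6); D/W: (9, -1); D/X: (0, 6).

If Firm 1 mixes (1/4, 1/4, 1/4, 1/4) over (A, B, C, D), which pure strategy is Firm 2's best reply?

X

Compute Firm 2's expected payoff from each pure strategy against the given mix.
V: (1/4)·7 + (1/4)·(-6) + (1/4)·(-1) + (1/4)·(-6) = -3/2
W: (1/4)·9 + (1/4)·(-5) + (1/4)·(-4) + (1/4)·(-1) = -1/4
X: (1/4)·1 + (1/4)·7 + (1/4)·4 + (1/4)·6 = 9/2
Highest expected payoff is 9/2, from X.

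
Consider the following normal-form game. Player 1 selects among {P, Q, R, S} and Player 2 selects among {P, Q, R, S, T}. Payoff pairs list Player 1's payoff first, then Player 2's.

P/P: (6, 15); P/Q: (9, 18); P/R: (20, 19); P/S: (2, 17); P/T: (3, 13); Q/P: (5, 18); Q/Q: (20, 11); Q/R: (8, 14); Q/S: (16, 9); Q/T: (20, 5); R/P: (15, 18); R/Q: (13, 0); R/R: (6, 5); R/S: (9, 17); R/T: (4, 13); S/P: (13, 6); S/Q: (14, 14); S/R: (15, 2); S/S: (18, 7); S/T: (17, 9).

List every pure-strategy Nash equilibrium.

Find each player's best response to every opponent strategy; NE are the intersections.
Player 1's best responses — vs P: R (payoff 15); vs Q: Q (payoff 20); vs R: P (payoff 20); vs S: S (payoff 18); vs T: Q (payoff 20).
Player 2's best responses — vs P: R (payoff 19); vs Q: P (payoff 18); vs R: P (payoff 18); vs S: Q (payoff 14).
Mutual best responses occur at (P, R) and (R, P); at each, neither player gains by switching.

(P, R) and (R, P)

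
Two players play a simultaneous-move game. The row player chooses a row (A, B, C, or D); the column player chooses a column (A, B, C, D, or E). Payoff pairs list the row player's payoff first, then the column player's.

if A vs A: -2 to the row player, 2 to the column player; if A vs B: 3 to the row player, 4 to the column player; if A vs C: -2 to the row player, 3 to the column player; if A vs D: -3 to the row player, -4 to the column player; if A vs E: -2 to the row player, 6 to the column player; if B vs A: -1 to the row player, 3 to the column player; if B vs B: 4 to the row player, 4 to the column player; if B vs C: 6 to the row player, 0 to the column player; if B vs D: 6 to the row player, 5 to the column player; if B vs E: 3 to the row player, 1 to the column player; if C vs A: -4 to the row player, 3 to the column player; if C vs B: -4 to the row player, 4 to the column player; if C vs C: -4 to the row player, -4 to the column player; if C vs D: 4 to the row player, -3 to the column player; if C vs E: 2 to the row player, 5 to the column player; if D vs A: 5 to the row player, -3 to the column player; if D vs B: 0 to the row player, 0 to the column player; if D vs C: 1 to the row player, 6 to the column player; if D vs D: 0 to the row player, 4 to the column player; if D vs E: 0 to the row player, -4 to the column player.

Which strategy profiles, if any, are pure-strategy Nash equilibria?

(B, D)

A profile is a Nash equilibrium when each player is best-responding to the other.
The row player's best responses — vs A: D (payoff 5); vs B: B (payoff 4); vs C: B (payoff 6); vs D: B (payoff 6); vs E: B (payoff 3).
The column player's best responses — vs A: E (payoff 6); vs B: D (payoff 5); vs C: E (payoff 5); vs D: C (payoff 6).
The only mutual best response is (B, D); neither player gains by switching there.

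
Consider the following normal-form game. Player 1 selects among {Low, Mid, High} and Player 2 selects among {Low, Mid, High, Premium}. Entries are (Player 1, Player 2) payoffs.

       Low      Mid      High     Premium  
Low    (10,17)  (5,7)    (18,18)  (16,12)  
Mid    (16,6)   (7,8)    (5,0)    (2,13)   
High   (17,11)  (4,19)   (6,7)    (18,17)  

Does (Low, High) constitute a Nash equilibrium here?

Holding Player 2 at High: Player 1 gets 18 from Low, versus 5 from Mid, 6 from High. No profitable deviation for Player 1.
Holding Player 1 at Low: Player 2 gets 18 from High, versus 17 from Low, 7 from Mid, 12 from Premium. No profitable deviation for Player 2 either.

Yes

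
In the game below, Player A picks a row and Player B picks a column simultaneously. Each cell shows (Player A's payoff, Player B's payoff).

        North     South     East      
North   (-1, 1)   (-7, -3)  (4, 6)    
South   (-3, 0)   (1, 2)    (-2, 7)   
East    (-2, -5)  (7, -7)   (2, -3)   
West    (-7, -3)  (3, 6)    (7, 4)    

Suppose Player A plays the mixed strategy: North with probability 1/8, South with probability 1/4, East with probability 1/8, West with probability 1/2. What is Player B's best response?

East

Player B's best reply maximizes expected payoff against the mix.
North: (1/8)·1 + (1/4)·0 + (1/8)·(-5) + (1/2)·(-3) = -2
South: (1/8)·(-3) + (1/4)·2 + (1/8)·(-7) + (1/2)·6 = 9/4
East: (1/8)·6 + (1/4)·7 + (1/8)·(-3) + (1/2)·4 = 33/8
Highest expected payoff is 33/8, from East.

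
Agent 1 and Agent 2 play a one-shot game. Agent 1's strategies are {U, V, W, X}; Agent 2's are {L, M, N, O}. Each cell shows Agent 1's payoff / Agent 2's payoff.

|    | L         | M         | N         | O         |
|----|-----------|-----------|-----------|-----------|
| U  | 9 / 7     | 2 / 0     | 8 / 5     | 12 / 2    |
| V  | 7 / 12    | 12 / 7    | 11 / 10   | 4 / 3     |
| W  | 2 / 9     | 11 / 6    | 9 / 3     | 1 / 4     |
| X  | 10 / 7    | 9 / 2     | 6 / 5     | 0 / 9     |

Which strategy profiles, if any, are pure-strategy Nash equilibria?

A profile is a Nash equilibrium when each player is best-responding to the other.
Agent 1's best responses — vs L: X (payoff 10); vs M: V (payoff 12); vs N: V (payoff 11); vs O: U (payoff 12).
Agent 2's best responses — vs U: L (payoff 7); vs V: L (payoff 12); vs W: L (payoff 9); vs X: O (payoff 9).
No cell has both players best-responding. For instance, Agent 1's best reply to M is V, but against V Agent 2 prefers L over M.

None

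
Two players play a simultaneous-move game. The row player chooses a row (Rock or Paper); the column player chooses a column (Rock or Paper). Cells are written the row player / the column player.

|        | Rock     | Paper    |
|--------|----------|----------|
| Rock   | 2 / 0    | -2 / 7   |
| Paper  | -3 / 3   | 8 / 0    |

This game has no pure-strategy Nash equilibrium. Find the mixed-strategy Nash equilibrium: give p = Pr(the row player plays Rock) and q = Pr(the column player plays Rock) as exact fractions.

Each player's mixing probability is pinned down by making the *other* player indifferent.
The column player indifferent between Rock and Paper: p·0 + (1−p)·3 = p·7 + (1−p)·0 ⟹ 3 + (-3)p = 0 + 7p ⟹ p = 3/10.
The row player indifferent between Rock and Paper: q·2 + (1−q)·(-2) = q·(-3) + (1−q)·8 ⟹ (-2) + 4q = 8 + (-11)q ⟹ q = 2/3.

p = 3/10, q = 2/3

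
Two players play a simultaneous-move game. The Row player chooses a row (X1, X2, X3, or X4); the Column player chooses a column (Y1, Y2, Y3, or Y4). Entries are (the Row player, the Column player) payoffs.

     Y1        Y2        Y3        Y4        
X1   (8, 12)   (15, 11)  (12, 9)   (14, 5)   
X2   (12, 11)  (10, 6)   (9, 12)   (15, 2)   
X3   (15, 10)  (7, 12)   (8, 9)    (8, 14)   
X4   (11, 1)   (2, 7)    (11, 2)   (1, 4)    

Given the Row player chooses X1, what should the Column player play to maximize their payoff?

With the Row player fixed at X1, the Column player's payoffs are: Y1 → 12, Y2 → 11, Y3 → 9, Y4 → 5.
The maximum is 12, achieved by Y1.

Y1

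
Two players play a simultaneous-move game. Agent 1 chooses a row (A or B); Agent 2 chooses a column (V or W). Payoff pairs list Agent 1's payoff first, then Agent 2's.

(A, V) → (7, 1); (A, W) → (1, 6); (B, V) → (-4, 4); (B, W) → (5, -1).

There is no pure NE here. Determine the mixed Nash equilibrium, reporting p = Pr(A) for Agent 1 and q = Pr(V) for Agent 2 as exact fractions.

Each player's mixing probability is pinned down by making the *other* player indifferent.
Agent 2 indifferent between V and W: p·1 + (1−p)·4 = p·6 + (1−p)·(-1) ⟹ 4 + (-3)p = (-1) + 7p ⟹ p = 1/2.
Agent 1 indifferent between A and B: q·7 + (1−q)·1 = q·(-4) + (1−q)·5 ⟹ 1 + 6q = 5 + (-9)q ⟹ q = 4/15.

p = 1/2, q = 4/15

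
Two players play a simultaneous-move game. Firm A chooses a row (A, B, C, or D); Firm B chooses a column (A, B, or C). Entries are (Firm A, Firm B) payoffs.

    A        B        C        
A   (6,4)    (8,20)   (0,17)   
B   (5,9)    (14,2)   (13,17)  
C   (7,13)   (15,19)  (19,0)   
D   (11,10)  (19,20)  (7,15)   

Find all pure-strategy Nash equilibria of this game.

Check mutual best responses: a cell is a NE iff neither player can gain by unilaterally deviating.
Firm A's best responses — vs A: D (payoff 11); vs B: D (payoff 19); vs C: C (payoff 19).
Firm B's best responses — vs A: B (payoff 20); vs B: C (payoff 17); vs C: B (payoff 19); vs D: B (payoff 20).
The only mutual best response is (D, B); neither player gains by switching there.

(D, B)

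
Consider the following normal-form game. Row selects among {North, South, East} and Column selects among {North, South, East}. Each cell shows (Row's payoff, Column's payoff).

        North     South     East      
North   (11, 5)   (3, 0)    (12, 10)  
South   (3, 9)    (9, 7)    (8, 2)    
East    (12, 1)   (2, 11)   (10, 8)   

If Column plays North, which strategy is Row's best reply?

With Column fixed at North, Row's payoffs are: North → 11, South → 3, East → 12.
The maximum is 12, achieved by East.

East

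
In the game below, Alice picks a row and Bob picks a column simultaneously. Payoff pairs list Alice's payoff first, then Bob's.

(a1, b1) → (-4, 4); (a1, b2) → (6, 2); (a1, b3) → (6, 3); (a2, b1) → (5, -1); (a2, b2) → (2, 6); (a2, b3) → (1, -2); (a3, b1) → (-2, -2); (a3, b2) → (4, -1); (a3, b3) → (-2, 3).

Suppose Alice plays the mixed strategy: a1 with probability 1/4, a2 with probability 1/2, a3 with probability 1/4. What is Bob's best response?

b2

Bob's best reply maximizes expected payoff against the mix.
b1: (1/4)·4 + (1/2)·(-1) + (1/4)·(-2) = 0
b2: (1/4)·2 + (1/2)·6 + (1/4)·(-1) = 13/4
b3: (1/4)·3 + (1/2)·(-2) + (1/4)·3 = 1/2
Highest expected payoff is 13/4, from b2.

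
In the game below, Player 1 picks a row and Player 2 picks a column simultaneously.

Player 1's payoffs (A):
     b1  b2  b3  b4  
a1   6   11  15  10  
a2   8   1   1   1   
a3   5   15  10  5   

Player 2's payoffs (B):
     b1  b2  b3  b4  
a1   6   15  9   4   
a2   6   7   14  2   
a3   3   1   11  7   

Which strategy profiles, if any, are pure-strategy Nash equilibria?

There is no pure-strategy Nash equilibrium

Find each player's best response to every opponent strategy; NE are the intersections.
Player 1's best responses — vs b1: a2 (payoff 8); vs b2: a3 (payoff 15); vs b3: a1 (payoff 15); vs b4: a1 (payoff 10).
Player 2's best responses — vs a1: b2 (payoff 15); vs a2: b3 (payoff 14); vs a3: b3 (payoff 11).
No cell has both players best-responding. For instance, Player 1's best reply to b4 is a1, but against a1 Player 2 prefers b2 over b4.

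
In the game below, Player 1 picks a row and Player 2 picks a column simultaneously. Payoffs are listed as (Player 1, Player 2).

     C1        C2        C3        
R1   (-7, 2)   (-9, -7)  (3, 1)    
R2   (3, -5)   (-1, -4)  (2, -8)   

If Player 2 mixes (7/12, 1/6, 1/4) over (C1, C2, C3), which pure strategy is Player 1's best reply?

R2

Player 1's best reply maximizes expected payoff against the mix.
R1: (7/12)·(-7) + (1/6)·(-9) + (1/4)·3 = -29/6
R2: (7/12)·3 + (1/6)·(-1) + (1/4)·2 = 25/12
Highest expected payoff is 25/12, from R2.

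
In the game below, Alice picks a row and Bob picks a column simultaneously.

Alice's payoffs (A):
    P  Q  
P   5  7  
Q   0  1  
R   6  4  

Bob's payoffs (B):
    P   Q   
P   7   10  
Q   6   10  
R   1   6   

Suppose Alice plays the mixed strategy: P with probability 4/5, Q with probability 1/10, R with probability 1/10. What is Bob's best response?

Q

Bob's best reply maximizes expected payoff against the mix.
P: (4/5)·7 + (1/10)·6 + (1/10)·1 = 63/10
Q: (4/5)·10 + (1/10)·10 + (1/10)·6 = 48/5
Highest expected payoff is 48/5, from Q.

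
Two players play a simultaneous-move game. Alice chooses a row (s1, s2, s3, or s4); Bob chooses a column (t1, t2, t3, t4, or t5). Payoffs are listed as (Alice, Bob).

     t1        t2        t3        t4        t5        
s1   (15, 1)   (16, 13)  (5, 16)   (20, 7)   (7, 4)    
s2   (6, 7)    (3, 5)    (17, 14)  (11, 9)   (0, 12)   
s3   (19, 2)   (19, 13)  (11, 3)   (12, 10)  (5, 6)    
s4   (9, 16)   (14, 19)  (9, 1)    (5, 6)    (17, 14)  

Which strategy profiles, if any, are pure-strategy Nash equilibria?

A profile is a Nash equilibrium when each player is best-responding to the other.
Alice's best responses — vs t1: s3 (payoff 19); vs t2: s3 (payoff 19); vs t3: s2 (payoff 17); vs t4: s1 (payoff 20); vs t5: s4 (payoff 17).
Bob's best responses — vs s1: t3 (payoff 16); vs s2: t3 (payoff 14); vs s3: t2 (payoff 13); vs s4: t2 (payoff 19).
Mutual best responses occur at (s2, t3) and (s3, t2); at each, neither player gains by switching.

(s2, t3) and (s3, t2)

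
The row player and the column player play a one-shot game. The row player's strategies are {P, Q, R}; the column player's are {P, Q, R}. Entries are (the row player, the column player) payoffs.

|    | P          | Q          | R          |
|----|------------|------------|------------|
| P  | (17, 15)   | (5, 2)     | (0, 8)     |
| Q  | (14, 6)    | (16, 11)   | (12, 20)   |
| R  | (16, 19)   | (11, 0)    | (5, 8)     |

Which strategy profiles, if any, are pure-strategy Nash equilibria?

Find each player's best response to every opponent strategy; NE are the intersections.
The row player's best responses — vs P: P (payoff 17); vs Q: Q (payoff 16); vs R: Q (payoff 12).
The column player's best responses — vs P: P (payoff 15); vs Q: R (payoff 20); vs R: P (payoff 19).
Mutual best responses occur at (P, P) and (Q, R); at each, neither player gains by switching.

(P, P) and (Q, R)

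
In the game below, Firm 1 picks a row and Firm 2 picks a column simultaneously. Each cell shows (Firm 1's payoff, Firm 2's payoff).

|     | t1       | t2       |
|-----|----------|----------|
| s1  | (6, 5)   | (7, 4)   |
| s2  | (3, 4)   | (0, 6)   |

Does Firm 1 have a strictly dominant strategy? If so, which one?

A strategy is strictly dominant if it gives Firm 1 a strictly higher payoff than every other strategy, against every choice by the opponent.
s1 strictly dominates: vs t1: 6 > 3; vs t2: 7 > 0.

s1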